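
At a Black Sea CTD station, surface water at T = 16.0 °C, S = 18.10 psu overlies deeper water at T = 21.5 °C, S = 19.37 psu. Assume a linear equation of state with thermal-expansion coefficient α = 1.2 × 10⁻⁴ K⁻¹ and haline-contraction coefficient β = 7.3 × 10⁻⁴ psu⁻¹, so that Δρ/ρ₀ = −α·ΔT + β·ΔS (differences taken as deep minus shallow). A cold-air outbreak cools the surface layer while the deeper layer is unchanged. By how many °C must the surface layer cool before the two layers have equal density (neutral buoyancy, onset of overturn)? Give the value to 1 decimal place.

Neutral buoyancy requires Δρ = 0, i.e. −α(T_deep − T_surf′) + β(S_deep − S_surf) = 0.
T_surf′ = T_deep − (β/α)·ΔS = 21.5 − (7.3 × 10⁻⁴/1.2 × 10⁻⁴)·(+1.27) = 13.774 °C.
Cooling required: 16.0 − (13.774) = 2.226 °C.

2.2 °C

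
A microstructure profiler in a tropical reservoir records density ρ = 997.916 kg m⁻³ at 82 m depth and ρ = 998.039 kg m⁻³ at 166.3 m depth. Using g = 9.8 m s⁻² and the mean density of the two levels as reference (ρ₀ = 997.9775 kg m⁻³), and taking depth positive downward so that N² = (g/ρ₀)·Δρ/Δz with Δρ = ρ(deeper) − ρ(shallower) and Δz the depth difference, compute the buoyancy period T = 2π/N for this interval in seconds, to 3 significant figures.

Δρ = 998.039 − 997.916 = 0.123 kg m⁻³ over Δz = 166.3 − 82 = 84.3 m.
N² = (9.8/997.9775) × (0.123/84.3) = 1.4328 × 10⁻⁵ s⁻².
N = √(1.4328 × 10⁻⁵) = 3.7852 × 10⁻³ rad s⁻¹, so T = 2π/N = 1.6599 × 10³ s ≈ 1.66 × 10³ s.

1.66 × 10³ s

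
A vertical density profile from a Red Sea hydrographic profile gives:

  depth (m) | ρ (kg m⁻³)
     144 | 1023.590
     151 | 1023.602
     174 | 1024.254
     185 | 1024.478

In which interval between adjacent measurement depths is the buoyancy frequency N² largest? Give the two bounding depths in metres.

151–174 m

Compute the density gradient over each adjacent pair:
  144–151 m: Δρ/Δz = 0.012/7 = 1.7 × 10⁻³ kg m⁻⁴
  151–174 m: Δρ/Δz = 0.652/23 = 0.028 kg m⁻⁴
  174–185 m: Δρ/Δz = 0.224/11 = 0.020 kg m⁻⁴
The largest gradient is in the 151–174 m interval — the pycnocline.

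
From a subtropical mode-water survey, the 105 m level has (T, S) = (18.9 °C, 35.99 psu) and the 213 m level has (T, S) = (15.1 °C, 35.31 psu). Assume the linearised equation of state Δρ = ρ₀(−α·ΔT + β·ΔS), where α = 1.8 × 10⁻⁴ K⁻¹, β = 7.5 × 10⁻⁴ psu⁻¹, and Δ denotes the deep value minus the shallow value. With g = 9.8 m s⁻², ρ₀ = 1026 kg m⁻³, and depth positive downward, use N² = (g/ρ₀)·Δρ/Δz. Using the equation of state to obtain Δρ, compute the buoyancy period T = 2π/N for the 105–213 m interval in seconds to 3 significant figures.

ΔT = -3.8 K, ΔS = -0.68 psu (deep − shallow).
Δρ/ρ₀ = −αΔT + βΔS = 6.84 × 10⁻⁴ − 5.10 × 10⁻⁴ = 1.74 × 10⁻⁴, so Δρ ≈ 0.1785 kg m⁻³.
N² = (g/ρ₀)·Δρ/Δz = g·(Δρ/ρ₀)/Δz = 9.8 × 1.74 × 10⁻⁴ / 108 = 1.5789 × 10⁻⁵ s⁻².
N = √(1.5789 × 10⁻⁵) = 3.9735 × 10⁻³ rad s⁻¹ → T = 2π/N = 1.5813 × 10³ s ≈ 1.58 × 10³ s.

1.58 × 10³ s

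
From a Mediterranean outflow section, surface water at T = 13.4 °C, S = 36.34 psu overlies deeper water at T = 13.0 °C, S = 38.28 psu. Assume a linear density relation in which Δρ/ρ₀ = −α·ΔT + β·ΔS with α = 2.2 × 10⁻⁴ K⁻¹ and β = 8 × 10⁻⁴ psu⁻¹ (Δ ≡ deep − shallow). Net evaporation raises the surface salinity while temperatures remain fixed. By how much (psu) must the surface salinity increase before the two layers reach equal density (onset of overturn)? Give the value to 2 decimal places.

Neutral buoyancy requires −α(T_deep − T_surf) + β(S_deep − S_surf′) = 0.
S_surf′ = S_deep − (α/β)·ΔT = 38.28 − (2.2 × 10⁻⁴/8 × 10⁻⁴)·(-0.4) = 38.3900 psu.
Increase required: 38.3900 − 36.34 = 2.0500 psu.

2.05 psu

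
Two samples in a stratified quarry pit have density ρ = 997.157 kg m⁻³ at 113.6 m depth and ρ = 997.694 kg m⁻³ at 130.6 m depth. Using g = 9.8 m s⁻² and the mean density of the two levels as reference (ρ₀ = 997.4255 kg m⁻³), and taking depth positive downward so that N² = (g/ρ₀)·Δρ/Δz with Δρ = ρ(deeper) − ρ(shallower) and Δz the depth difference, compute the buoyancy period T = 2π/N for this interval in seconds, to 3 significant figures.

Δρ = 997.694 − 997.157 = 0.537 kg m⁻³ over Δz = 130.6 − 113.6 = 17 m.
N² = (9.8/997.4255) × (0.537/17) = 3.1036 × 10⁻⁴ s⁻².
N = √(3.1036 × 10⁻⁴) = 0.017617 rad s⁻¹, so T = 2π/N = 356.65 s ≈ 357 s.

357 s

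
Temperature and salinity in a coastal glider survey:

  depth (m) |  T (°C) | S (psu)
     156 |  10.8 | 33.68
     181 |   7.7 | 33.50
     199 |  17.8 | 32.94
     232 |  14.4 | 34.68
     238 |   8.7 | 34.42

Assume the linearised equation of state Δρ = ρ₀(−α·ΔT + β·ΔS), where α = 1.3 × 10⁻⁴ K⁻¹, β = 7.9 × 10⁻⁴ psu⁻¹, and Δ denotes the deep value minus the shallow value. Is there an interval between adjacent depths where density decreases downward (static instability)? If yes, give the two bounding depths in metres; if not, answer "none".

Evaluate Δρ/ρ₀ = −αΔT + βΔS across each adjacent pair:
  156–181 m: −αΔT+βΔS = −(1.3 × 10⁻⁴)(-3.1)+(7.9 × 10⁻⁴)(-0.18) = 2.6 × 10⁻⁴ → stable
  181–199 m: −αΔT+βΔS = −(1.3 × 10⁻⁴)(+10.1)+(7.9 × 10⁻⁴)(-0.56) = -1.8 × 10⁻³ → UNSTABLE
  199–232 m: −αΔT+βΔS = −(1.3 × 10⁻⁴)(-3.4)+(7.9 × 10⁻⁴)(+1.74) = 1.8 × 10⁻³ → stable
  232–238 m: −αΔT+βΔS = −(1.3 × 10⁻⁴)(-5.7)+(7.9 × 10⁻⁴)(-0.26) = 5.4 × 10⁻⁴ → stable
The 181–199 m interval has Δρ < 0: lighter water underlies denser water.

181–199 m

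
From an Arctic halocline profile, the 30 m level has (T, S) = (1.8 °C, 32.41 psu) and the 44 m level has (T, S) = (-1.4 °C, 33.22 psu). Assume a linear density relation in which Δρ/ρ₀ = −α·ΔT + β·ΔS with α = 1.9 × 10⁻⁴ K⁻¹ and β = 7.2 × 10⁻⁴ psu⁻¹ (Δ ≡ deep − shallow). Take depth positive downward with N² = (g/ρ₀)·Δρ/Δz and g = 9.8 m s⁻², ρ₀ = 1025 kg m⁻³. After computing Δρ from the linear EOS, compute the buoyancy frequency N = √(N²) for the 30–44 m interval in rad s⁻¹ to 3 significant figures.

0.0289 rad s⁻¹

ΔT = -3.2 K, ΔS = +0.81 psu (deep − shallow).
Δρ/ρ₀ = −αΔT + βΔS = 6.08 × 10⁻⁴ + 5.832 × 10⁻⁴ = 1.1912 × 10⁻³, so Δρ ≈ 1.221 kg m⁻³.
N² = (g/ρ₀)·Δρ/Δz = g·(Δρ/ρ₀)/Δz = 9.8 × 1.1912 × 10⁻³ / 14 = 8.3384 × 10⁻⁴ s⁻².
N = √(8.3384 × 10⁻⁴) = 0.028876 rad s⁻¹ ≈ 0.0289 rad s⁻¹.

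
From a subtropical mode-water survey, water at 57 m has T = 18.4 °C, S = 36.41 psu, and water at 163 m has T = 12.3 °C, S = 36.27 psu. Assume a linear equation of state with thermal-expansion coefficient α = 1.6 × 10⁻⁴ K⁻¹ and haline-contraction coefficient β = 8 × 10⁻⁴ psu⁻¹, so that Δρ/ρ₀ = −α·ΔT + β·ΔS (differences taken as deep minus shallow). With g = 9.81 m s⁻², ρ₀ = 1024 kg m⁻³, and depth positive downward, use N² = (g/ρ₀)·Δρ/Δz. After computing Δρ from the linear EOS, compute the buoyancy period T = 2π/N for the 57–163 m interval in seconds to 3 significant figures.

ΔT = -6.1 K, ΔS = -0.14 psu (deep − shallow).
Δρ/ρ₀ = −αΔT + βΔS = 9.76 × 10⁻⁴ − 1.12 × 10⁻⁴ = 8.64 × 10⁻⁴, so Δρ ≈ 0.8847 kg m⁻³.
N² = (g/ρ₀)·Δρ/Δz = g·(Δρ/ρ₀)/Δz = 9.81 × 8.64 × 10⁻⁴ / 106 = 7.9961 × 10⁻⁵ s⁻².
N = √(7.9961 × 10⁻⁵) = 8.9421 × 10⁻³ rad s⁻¹ → T = 2π/N = 702.65 s ≈ 703 s.

703 s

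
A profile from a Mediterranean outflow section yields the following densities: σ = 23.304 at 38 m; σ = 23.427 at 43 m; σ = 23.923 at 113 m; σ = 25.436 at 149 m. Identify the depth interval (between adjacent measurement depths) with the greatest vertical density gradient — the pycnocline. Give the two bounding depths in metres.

Compute the density gradient over each adjacent pair:
  38–43 m: Δρ/Δz = 0.123/5 = 0.025 kg m⁻⁴
  43–113 m: Δρ/Δz = 0.496/70 = 7.1 × 10⁻³ kg m⁻⁴
  113–149 m: Δρ/Δz = 1.513/36 = 0.042 kg m⁻⁴
The largest gradient is in the 113–149 m interval — the pycnocline.

113–149 m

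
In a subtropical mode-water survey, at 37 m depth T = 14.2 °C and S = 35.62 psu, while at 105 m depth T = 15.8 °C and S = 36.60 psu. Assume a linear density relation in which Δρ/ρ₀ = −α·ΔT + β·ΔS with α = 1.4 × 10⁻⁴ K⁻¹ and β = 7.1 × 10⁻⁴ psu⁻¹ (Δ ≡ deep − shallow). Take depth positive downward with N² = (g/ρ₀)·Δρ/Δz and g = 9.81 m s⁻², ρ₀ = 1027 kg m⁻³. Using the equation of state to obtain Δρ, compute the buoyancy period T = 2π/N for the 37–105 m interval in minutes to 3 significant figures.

ΔT = +1.6 K, ΔS = +0.98 psu (deep − shallow).
Δρ/ρ₀ = −αΔT + βΔS = -2.24 × 10⁻⁴ + 6.958 × 10⁻⁴ = 4.718 × 10⁻⁴, so Δρ ≈ 0.4845 kg m⁻³.
N² = (g/ρ₀)·Δρ/Δz = g·(Δρ/ρ₀)/Δz = 9.81 × 4.718 × 10⁻⁴ / 68 = 6.8064 × 10⁻⁵ s⁻².
N = √(6.8064 × 10⁻⁵) = 8.2501 × 10⁻³ rad s⁻¹ → T = 2π/N = 761.59 s = 12.693 min ≈ 12.7 min.

12.7 min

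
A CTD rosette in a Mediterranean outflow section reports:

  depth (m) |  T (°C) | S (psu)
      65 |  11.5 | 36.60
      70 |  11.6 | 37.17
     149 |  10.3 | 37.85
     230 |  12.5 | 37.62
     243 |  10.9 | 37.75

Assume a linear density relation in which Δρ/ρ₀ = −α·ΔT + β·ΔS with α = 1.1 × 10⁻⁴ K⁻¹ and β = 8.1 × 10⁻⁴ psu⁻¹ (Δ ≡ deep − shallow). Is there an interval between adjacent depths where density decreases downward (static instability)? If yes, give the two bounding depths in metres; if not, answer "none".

149–230 m

Evaluate Δρ/ρ₀ = −αΔT + βΔS across each adjacent pair:
  65–70 m: −αΔT+βΔS = −(1.1 × 10⁻⁴)(+0.1)+(8.1 × 10⁻⁴)(+0.57) = 4.5 × 10⁻⁴ → stable
  70–149 m: −αΔT+βΔS = −(1.1 × 10⁻⁴)(-1.3)+(8.1 × 10⁻⁴)(+0.68) = 6.9 × 10⁻⁴ → stable
  149–230 m: −αΔT+βΔS = −(1.1 × 10⁻⁴)(+2.2)+(8.1 × 10⁻⁴)(-0.23) = -4.3 × 10⁻⁴ → UNSTABLE
  230–243 m: −αΔT+βΔS = −(1.1 × 10⁻⁴)(-1.6)+(8.1 × 10⁻⁴)(+0.13) = 2.8 × 10⁻⁴ → stable
The 149–230 m interval has Δρ < 0: lighter water underlies denser water.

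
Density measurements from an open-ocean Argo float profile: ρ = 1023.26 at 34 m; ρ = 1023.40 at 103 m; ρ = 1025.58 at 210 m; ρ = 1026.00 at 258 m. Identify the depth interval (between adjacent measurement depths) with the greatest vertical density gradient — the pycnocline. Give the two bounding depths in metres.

103–210 m

Compute the density gradient over each adjacent pair:
  34–103 m: Δρ/Δz = 0.14/69 = 2.0 × 10⁻³ kg m⁻⁴
  103–210 m: Δρ/Δz = 2.18/107 = 0.020 kg m⁻⁴
  210–258 m: Δρ/Δz = 0.42/48 = 8.7 × 10⁻³ kg m⁻⁴
The largest gradient is in the 103–210 m interval — the pycnocline.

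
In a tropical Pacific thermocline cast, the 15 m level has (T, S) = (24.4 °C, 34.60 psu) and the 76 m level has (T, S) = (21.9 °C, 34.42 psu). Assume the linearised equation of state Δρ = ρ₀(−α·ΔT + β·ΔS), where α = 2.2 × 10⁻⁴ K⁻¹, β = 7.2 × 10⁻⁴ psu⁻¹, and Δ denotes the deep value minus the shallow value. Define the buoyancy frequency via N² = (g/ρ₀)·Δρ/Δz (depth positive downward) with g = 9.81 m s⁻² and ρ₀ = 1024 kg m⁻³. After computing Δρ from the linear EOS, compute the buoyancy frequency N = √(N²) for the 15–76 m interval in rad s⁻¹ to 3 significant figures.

ΔT = -2.5 K, ΔS = -0.18 psu (deep − shallow).
Δρ/ρ₀ = −αΔT + βΔS = 5.50 × 10⁻⁴ − 1.296 × 10⁻⁴ = 4.204 × 10⁻⁴, so Δρ ≈ 0.4305 kg m⁻³.
N² = (g/ρ₀)·Δρ/Δz = g·(Δρ/ρ₀)/Δz = 9.81 × 4.204 × 10⁻⁴ / 61 = 6.7609 × 10⁻⁵ s⁻².
N = √(6.7609 × 10⁻⁵) = 8.2225 × 10⁻³ rad s⁻¹ ≈ 8.22 × 10⁻³ rad s⁻¹.

8.22 × 10⁻³ rad s⁻¹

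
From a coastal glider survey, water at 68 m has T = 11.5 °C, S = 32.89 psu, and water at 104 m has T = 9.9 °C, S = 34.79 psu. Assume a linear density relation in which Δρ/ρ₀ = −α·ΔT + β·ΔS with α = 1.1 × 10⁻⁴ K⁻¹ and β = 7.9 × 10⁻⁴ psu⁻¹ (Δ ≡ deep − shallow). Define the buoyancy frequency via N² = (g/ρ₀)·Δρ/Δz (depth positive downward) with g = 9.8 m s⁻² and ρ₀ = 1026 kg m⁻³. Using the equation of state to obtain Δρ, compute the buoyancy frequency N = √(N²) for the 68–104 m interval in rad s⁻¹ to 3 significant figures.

0.0214 rad s⁻¹

ΔT = -1.6 K, ΔS = +1.90 psu (deep − shallow).
Δρ/ρ₀ = −αΔT + βΔS = 1.76 × 10⁻⁴ + 1.501 × 10⁻³ = 1.677 × 10⁻³, so Δρ ≈ 1.721 kg m⁻³.
N² = (g/ρ₀)·Δρ/Δz = g·(Δρ/ρ₀)/Δz = 9.8 × 1.677 × 10⁻³ / 36 = 4.5652 × 10⁻⁴ s⁻².
N = √(4.5652 × 10⁻⁴) = 0.021366 rad s⁻¹ ≈ 0.0214 rad s⁻¹.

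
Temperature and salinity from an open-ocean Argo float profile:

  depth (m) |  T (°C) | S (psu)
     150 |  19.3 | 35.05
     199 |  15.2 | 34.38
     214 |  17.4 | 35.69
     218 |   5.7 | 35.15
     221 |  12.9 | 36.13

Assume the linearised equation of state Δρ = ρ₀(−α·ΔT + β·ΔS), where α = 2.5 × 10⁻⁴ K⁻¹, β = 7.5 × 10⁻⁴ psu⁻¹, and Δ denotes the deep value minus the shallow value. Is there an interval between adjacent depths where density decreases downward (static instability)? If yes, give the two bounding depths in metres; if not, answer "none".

218–221 m

Evaluate Δρ/ρ₀ = −αΔT + βΔS across each adjacent pair:
  150–199 m: −αΔT+βΔS = −(2.5 × 10⁻⁴)(-4.1)+(7.5 × 10⁻⁴)(-0.67) = 5.2 × 10⁻⁴ → stable
  199–214 m: −αΔT+βΔS = −(2.5 × 10⁻⁴)(+2.2)+(7.5 × 10⁻⁴)(+1.31) = 4.3 × 10⁻⁴ → stable
  214–218 m: −αΔT+βΔS = −(2.5 × 10⁻⁴)(-11.7)+(7.5 × 10⁻⁴)(-0.54) = 2.5 × 10⁻³ → stable
  218–221 m: −αΔT+βΔS = −(2.5 × 10⁻⁴)(+7.2)+(7.5 × 10⁻⁴)(+0.98) = -1.1 × 10⁻³ → UNSTABLE
The 218–221 m interval has Δρ < 0: lighter water underlies denser water.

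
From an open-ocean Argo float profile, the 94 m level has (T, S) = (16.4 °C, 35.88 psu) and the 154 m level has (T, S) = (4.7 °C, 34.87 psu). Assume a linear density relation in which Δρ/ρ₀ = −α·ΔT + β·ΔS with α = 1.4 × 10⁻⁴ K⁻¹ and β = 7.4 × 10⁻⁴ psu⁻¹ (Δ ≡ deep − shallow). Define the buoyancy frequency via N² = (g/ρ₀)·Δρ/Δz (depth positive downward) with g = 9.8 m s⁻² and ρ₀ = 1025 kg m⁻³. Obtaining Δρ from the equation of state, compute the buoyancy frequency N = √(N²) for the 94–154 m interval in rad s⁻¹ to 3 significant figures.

ΔT = -11.7 K, ΔS = -1.01 psu (deep − shallow).
Δρ/ρ₀ = −αΔT + βΔS = 1.638 × 10⁻³ − 7.474 × 10⁻⁴ = 8.906 × 10⁻⁴, so Δρ ≈ 0.9129 kg m⁻³.
N² = (g/ρ₀)·Δρ/Δz = g·(Δρ/ρ₀)/Δz = 9.8 × 8.906 × 10⁻⁴ / 60 = 1.4546 × 10⁻⁴ s⁻².
N = √(1.4546 × 10⁻⁴) = 0.012061 rad s⁻¹ ≈ 0.0121 rad s⁻¹.

0.0121 rad s⁻¹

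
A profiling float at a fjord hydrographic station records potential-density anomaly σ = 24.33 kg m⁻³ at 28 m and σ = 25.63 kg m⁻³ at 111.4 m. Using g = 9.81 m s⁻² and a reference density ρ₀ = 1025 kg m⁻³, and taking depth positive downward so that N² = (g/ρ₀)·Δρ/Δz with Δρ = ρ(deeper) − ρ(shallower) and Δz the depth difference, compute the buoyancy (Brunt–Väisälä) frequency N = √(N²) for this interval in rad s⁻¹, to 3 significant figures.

Δρ = 1025.63 − 1024.33 = 1.30 kg m⁻³ over Δz = 111.4 − 28 = 83.4 m.
N² = (9.81/1025) × (1.30/83.4) = 1.4918 × 10⁻⁴ s⁻².
N = √(1.4918 × 10⁻⁴) = 0.012214 rad s⁻¹ ≈ 0.0122 rad s⁻¹.

0.0122 rad s⁻¹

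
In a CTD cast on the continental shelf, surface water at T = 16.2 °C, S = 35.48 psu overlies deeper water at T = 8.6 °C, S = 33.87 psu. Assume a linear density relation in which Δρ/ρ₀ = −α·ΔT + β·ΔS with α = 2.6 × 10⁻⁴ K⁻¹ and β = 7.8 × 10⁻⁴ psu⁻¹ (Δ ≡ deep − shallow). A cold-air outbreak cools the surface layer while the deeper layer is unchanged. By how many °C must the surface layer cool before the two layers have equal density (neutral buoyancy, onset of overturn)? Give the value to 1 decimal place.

Neutral buoyancy requires Δρ = 0, i.e. −α(T_deep − T_surf′) + β(S_deep − S_surf) = 0.
T_surf′ = T_deep − (β/α)·ΔS = 8.6 − (7.8 × 10⁻⁴/2.6 × 10⁻⁴)·(-1.61) = 13.430 °C.
Cooling required: 16.2 − (13.430) = 2.770 °C.

2.8 °C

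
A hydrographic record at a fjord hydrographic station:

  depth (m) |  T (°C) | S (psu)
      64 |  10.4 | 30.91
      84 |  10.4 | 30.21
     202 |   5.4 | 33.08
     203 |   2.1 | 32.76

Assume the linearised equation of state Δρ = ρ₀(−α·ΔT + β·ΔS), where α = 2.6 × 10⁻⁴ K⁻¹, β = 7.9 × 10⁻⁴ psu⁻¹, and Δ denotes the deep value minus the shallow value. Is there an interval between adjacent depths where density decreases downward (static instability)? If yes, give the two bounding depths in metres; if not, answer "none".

64–84 m

Evaluate Δρ/ρ₀ = −αΔT + βΔS across each adjacent pair:
  64–84 m: −αΔT+βΔS = −(2.6 × 10⁻⁴)(+0.0)+(7.9 × 10⁻⁴)(-0.70) = -5.5 × 10⁻⁴ → UNSTABLE
  84–202 m: −αΔT+βΔS = −(2.6 × 10⁻⁴)(-5.0)+(7.9 × 10⁻⁴)(+2.87) = 3.6 × 10⁻³ → stable
  202–203 m: −αΔT+βΔS = −(2.6 × 10⁻⁴)(-3.3)+(7.9 × 10⁻⁴)(-0.32) = 6.1 × 10⁻⁴ → stable
The 64–84 m interval has Δρ < 0: lighter water underlies denser water.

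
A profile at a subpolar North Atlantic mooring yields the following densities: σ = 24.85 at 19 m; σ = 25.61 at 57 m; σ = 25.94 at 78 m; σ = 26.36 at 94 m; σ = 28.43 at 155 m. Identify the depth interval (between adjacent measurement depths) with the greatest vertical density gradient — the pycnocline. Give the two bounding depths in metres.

Compute the density gradient over each adjacent pair:
  19–57 m: Δρ/Δz = 0.76/38 = 0.020 kg m⁻⁴
  57–78 m: Δρ/Δz = 0.33/21 = 0.016 kg m⁻⁴
  78–94 m: Δρ/Δz = 0.42/16 = 0.026 kg m⁻⁴
  94–155 m: Δρ/Δz = 2.07/61 = 0.034 kg m⁻⁴
The largest gradient is in the 94–155 m interval — the pycnocline.

94–155 m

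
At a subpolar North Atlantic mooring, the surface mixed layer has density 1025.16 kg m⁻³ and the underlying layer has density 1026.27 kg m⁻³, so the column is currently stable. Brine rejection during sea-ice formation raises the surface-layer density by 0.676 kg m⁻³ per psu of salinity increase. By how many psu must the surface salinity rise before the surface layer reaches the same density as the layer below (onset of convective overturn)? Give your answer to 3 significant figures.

Density deficit of the surface layer: 1026.27 − 1025.16 = 1.11 kg m⁻³.
Required change = 1.11 / 0.676 = 1.64 psu.

1.64 psu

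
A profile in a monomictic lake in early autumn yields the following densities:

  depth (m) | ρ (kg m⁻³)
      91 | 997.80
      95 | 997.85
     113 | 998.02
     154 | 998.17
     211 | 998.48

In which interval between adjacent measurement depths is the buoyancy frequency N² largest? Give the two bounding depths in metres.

Compute the density gradient over each adjacent pair:
  91–95 m: Δρ/Δz = 0.05/4 = 0.013 kg m⁻⁴
  95–113 m: Δρ/Δz = 0.17/18 = 9.4 × 10⁻³ kg m⁻⁴
  113–154 m: Δρ/Δz = 0.15/41 = 3.7 × 10⁻³ kg m⁻⁴
  154–211 m: Δρ/Δz = 0.31/57 = 5.4 × 10⁻³ kg m⁻⁴
The largest gradient is in the 91–95 m interval — the pycnocline.

91–95 m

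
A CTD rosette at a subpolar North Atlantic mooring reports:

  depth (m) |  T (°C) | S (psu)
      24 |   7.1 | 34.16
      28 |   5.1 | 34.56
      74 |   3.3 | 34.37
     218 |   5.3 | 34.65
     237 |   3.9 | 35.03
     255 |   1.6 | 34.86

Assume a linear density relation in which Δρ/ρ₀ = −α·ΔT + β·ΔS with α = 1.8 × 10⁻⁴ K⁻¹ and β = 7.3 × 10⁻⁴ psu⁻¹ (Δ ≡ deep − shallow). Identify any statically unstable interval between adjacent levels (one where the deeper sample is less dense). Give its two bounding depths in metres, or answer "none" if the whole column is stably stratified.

Evaluate Δρ/ρ₀ = −αΔT + βΔS across each adjacent pair:
  24–28 m: −αΔT+βΔS = −(1.8 × 10⁻⁴)(-2.0)+(7.3 × 10⁻⁴)(+0.40) = 6.5 × 10⁻⁴ → stable
  28–74 m: −αΔT+βΔS = −(1.8 × 10⁻⁴)(-1.8)+(7.3 × 10⁻⁴)(-0.19) = 1.9 × 10⁻⁴ → stable
  74–218 m: −αΔT+βΔS = −(1.8 × 10⁻⁴)(+2.0)+(7.3 × 10⁻⁴)(+0.28) = -1.6 × 10⁻⁴ → UNSTABLE
  218–237 m: −αΔT+βΔS = −(1.8 × 10⁻⁴)(-1.4)+(7.3 × 10⁻⁴)(+0.38) = 5.3 × 10⁻⁴ → stable
  237–255 m: −αΔT+βΔS = −(1.8 × 10⁻⁴)(-2.3)+(7.3 × 10⁻⁴)(-0.17) = 2.9 × 10⁻⁴ → stable
The 74–218 m interval has Δρ < 0: lighter water underlies denser water.

74–218 m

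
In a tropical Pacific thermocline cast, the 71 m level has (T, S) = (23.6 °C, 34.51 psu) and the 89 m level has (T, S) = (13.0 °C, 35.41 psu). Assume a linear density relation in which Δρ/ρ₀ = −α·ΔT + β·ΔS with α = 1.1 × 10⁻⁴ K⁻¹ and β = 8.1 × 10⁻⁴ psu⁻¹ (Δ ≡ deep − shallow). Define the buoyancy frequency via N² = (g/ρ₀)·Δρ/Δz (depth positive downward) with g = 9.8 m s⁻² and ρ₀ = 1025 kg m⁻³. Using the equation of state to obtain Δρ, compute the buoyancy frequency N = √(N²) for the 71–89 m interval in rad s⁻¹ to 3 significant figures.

0.0321 rad s⁻¹

ΔT = -10.6 K, ΔS = +0.90 psu (deep − shallow).
Δρ/ρ₀ = −αΔT + βΔS = 1.166 × 10⁻³ + 7.29 × 10⁻⁴ = 1.895 × 10⁻³, so Δρ ≈ 1.942 kg m⁻³.
N² = (g/ρ₀)·Δρ/Δz = g·(Δρ/ρ₀)/Δz = 9.8 × 1.895 × 10⁻³ / 18 = 1.0317 × 10⁻³ s⁻².
N = √(1.0317 × 10⁻³) = 0.032120 rad s⁻¹ ≈ 0.0321 rad s⁻¹.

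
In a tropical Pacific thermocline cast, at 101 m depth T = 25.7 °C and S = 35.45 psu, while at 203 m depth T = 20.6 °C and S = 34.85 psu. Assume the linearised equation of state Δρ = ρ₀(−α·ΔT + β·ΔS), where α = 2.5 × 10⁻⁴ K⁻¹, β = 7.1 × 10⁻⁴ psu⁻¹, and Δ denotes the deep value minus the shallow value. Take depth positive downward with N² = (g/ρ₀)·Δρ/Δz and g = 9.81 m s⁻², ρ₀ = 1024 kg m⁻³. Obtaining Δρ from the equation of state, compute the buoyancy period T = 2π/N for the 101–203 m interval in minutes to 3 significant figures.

ΔT = -5.1 K, ΔS = -0.60 psu (deep − shallow).
Δρ/ρ₀ = −αΔT + βΔS = 1.275 × 10⁻³ − 4.26 × 10⁻⁴ = 8.49 × 10⁻⁴, so Δρ ≈ 0.8694 kg m⁻³.
N² = (g/ρ₀)·Δρ/Δz = g·(Δρ/ρ₀)/Δz = 9.81 × 8.49 × 10⁻⁴ / 102 = 8.1654 × 10⁻⁵ s⁻².
N = √(8.1654 × 10⁻⁵) = 9.0363 × 10⁻³ rad s⁻¹ → T = 2π/N = 695.33 s = 11.589 min ≈ 11.6 min.

11.6 min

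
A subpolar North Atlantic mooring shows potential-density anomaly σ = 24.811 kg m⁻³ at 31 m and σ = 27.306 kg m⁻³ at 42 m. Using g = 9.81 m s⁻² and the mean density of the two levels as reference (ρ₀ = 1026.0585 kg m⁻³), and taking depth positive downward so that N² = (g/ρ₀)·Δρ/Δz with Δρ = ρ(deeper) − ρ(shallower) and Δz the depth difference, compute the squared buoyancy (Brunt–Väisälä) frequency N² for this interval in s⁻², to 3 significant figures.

Δρ = 1027.306 − 1024.811 = 2.495 kg m⁻³ over Δz = 42 − 31 = 11 m.
N² = (9.81/1026.0585) × (2.495/11) = 2.1686 × 10⁻³ s⁻² ≈ 2.17 × 10⁻³ s⁻².

2.17 × 10⁻³ s⁻²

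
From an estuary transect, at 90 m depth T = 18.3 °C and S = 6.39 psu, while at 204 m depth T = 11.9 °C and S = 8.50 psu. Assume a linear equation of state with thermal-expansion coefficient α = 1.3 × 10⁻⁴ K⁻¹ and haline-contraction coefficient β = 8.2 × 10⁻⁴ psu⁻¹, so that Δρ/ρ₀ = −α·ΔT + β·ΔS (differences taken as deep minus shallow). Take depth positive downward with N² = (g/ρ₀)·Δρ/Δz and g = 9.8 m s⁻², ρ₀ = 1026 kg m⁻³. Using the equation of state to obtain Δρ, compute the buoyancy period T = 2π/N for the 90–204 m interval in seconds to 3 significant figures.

423 s

ΔT = -6.4 K, ΔS = +2.11 psu (deep − shallow).
Δρ/ρ₀ = −αΔT + βΔS = 8.32 × 10⁻⁴ + 1.7302 × 10⁻³ = 2.5622 × 10⁻³, so Δρ ≈ 2.629 kg m⁻³.
N² = (g/ρ₀)·Δρ/Δz = g·(Δρ/ρ₀)/Δz = 9.8 × 2.5622 × 10⁻³ / 114 = 2.2026 × 10⁻⁴ s⁻².
N = √(2.2026 × 10⁻⁴) = 0.014841 rad s⁻¹ → T = 2π/N = 423.37 s ≈ 423 s.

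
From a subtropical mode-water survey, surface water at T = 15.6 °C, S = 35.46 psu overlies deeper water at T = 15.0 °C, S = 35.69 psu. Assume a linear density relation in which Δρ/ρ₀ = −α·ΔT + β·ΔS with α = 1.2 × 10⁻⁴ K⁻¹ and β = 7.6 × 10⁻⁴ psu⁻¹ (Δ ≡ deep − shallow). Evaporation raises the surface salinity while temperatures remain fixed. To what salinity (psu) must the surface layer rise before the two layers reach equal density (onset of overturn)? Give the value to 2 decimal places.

35.78 psu

Neutral buoyancy requires −α(T_deep − T_surf) + β(S_deep − S_surf′) = 0.
S_surf′ = S_deep − (α/β)·ΔT = 35.69 − (1.2 × 10⁻⁴/7.6 × 10⁻⁴)·(-0.6) = 35.7847 psu.
Increase required: 35.7847 − 35.46 = 0.3247 psu.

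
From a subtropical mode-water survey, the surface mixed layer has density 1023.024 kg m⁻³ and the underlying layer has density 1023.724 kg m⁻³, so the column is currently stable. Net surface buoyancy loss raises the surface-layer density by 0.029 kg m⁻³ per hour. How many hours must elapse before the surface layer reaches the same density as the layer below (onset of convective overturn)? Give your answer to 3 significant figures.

24.1 hours

Density deficit of the surface layer: 1023.724 − 1023.024 = 0.7 kg m⁻³.
Required change = 0.7 / 0.029 = 24.1 hours.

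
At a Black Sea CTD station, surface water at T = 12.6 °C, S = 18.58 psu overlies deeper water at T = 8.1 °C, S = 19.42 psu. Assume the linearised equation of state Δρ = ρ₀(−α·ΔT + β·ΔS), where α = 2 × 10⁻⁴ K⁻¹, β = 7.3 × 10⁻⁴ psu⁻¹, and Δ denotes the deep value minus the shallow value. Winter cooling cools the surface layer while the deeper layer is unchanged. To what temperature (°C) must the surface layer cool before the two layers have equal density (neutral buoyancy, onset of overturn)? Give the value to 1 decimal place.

Neutral buoyancy requires Δρ = 0, i.e. −α(T_deep − T_surf′) + β(S_deep − S_surf) = 0.
T_surf′ = T_deep − (β/α)·ΔS = 8.1 − (7.3 × 10⁻⁴/2 × 10⁻⁴)·(+0.84) = 5.034 °C.
Cooling required: 12.6 − (5.034) = 7.566 °C.

5.0 °C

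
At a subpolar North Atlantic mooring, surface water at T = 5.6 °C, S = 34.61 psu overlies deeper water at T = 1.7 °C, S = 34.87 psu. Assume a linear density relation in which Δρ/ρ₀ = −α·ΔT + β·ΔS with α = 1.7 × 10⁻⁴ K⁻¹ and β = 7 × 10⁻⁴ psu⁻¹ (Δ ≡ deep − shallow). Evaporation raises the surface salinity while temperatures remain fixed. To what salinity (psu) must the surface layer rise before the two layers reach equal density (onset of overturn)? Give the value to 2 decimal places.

35.82 psu

Neutral buoyancy requires −α(T_deep − T_surf) + β(S_deep − S_surf′) = 0.
S_surf′ = S_deep − (α/β)·ΔT = 34.87 − (1.7 × 10⁻⁴/7 × 10⁻⁴)·(-3.9) = 35.8171 psu.
Increase required: 35.8171 − 34.61 = 1.2071 psu.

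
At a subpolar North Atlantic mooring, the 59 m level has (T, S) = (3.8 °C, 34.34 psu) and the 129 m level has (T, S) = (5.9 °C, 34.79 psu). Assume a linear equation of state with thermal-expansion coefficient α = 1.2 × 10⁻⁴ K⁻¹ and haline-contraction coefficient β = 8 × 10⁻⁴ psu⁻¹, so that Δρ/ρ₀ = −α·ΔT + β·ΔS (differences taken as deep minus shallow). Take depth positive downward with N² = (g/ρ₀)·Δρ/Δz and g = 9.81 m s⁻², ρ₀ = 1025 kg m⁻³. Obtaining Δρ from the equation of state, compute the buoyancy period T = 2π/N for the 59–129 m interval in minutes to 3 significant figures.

ΔT = +2.1 K, ΔS = +0.45 psu (deep − shallow).
Δρ/ρ₀ = −αΔT + βΔS = -2.52 × 10⁻⁴ + 3.60 × 10⁻⁴ = 1.08 × 10⁻⁴, so Δρ ≈ 0.1107 kg m⁻³.
N² = (g/ρ₀)·Δρ/Δz = g·(Δρ/ρ₀)/Δz = 9.81 × 1.08 × 10⁻⁴ / 70 = 1.5135 × 10⁻⁵ s⁻².
N = √(1.5135 × 10⁻⁵) = 3.8904 × 10⁻³ rad s⁻¹ → T = 2π/N = 1.6150 × 10³ s = 26.917 min ≈ 26.9 min.

26.9 min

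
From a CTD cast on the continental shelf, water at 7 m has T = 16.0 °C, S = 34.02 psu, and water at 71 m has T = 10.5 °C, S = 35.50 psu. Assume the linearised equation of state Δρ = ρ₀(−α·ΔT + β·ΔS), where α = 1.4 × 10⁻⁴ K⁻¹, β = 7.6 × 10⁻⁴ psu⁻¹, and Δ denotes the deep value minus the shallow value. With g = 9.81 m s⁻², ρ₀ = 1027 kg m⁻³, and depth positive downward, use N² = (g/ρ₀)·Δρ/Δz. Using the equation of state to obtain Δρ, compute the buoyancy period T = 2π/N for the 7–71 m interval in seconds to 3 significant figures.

369 s

ΔT = -5.5 K, ΔS = +1.48 psu (deep − shallow).
Δρ/ρ₀ = −αΔT + βΔS = 7.70 × 10⁻⁴ + 1.1248 × 10⁻³ = 1.8948 × 10⁻³, so Δρ ≈ 1.946 kg m⁻³.
N² = (g/ρ₀)·Δρ/Δz = g·(Δρ/ρ₀)/Δz = 9.81 × 1.8948 × 10⁻³ / 64 = 2.9044 × 10⁻⁴ s⁻².
N = √(2.9044 × 10⁻⁴) = 0.017042 rad s⁻¹ → T = 2π/N = 368.69 s ≈ 369 s.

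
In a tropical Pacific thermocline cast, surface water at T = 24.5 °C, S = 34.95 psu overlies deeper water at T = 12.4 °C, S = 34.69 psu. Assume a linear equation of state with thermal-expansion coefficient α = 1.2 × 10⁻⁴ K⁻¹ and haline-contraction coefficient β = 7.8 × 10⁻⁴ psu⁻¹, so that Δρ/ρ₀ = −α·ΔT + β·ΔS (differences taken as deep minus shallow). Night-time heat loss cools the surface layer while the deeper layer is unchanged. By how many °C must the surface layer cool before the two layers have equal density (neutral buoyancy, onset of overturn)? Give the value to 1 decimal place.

Neutral buoyancy requires Δρ = 0, i.e. −α(T_deep − T_surf′) + β(S_deep − S_surf) = 0.
T_surf′ = T_deep − (β/α)·ΔS = 12.4 − (7.8 × 10⁻⁴/1.2 × 10⁻⁴)·(-0.26) = 14.090 °C.
Cooling required: 24.5 − (14.090) = 10.410 °C.

10.4 °C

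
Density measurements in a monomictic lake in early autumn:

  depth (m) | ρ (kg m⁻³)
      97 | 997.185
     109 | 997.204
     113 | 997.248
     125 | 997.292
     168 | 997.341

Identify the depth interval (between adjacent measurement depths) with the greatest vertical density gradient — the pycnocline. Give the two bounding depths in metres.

Compute the density gradient over each adjacent pair:
  97–109 m: Δρ/Δz = 0.019/12 = 1.6 × 10⁻³ kg m⁻⁴
  109–113 m: Δρ/Δz = 0.044/4 = 0.011 kg m⁻⁴
  113–125 m: Δρ/Δz = 0.044/12 = 3.7 × 10⁻³ kg m⁻⁴
  125–168 m: Δρ/Δz = 0.049/43 = 1.1 × 10⁻³ kg m⁻⁴
The largest gradient is in the 109–113 m interval — the pycnocline.

109–113 m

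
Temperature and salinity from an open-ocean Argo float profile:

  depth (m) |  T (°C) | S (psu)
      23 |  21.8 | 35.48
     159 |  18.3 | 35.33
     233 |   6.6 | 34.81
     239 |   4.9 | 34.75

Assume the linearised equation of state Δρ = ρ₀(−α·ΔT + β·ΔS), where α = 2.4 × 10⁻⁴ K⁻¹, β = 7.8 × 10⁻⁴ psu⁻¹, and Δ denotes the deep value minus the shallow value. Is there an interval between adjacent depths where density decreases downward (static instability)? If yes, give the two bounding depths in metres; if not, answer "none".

none

Evaluate Δρ/ρ₀ = −αΔT + βΔS across each adjacent pair:
  23–159 m: −αΔT+βΔS = −(2.4 × 10⁻⁴)(-3.5)+(7.8 × 10⁻⁴)(-0.15) = 7.2 × 10⁻⁴ → stable
  159–233 m: −αΔT+βΔS = −(2.4 × 10⁻⁴)(-11.7)+(7.8 × 10⁻⁴)(-0.52) = 2.4 × 10⁻³ → stable
  233–239 m: −αΔT+βΔS = −(2.4 × 10⁻⁴)(-1.7)+(7.8 × 10⁻⁴)(-0.06) = 3.6 × 10⁻⁴ → stable
Every interval has Δρ > 0: the column is stably stratified throughout.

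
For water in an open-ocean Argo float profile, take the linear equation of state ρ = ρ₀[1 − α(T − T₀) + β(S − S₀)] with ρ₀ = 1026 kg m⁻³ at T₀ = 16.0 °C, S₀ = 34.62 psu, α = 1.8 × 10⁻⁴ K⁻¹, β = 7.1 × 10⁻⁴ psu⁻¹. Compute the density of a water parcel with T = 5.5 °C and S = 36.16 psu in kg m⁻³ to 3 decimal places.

1029.061 kg m⁻³

T − T₀ = -10.5 K, S − S₀ = +1.54 psu.
Bracket = 1 − α·(-10.5) + β·(+1.54) = 1 + (2.9834 × 10⁻³) = 1.0029834.
ρ = 1026 × 1.0029834 = 1029.061 kg m⁻³.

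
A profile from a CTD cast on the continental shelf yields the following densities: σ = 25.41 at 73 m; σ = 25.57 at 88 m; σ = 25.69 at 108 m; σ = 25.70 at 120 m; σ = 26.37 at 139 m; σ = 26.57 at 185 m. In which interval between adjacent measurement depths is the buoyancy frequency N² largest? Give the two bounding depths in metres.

120–139 m

Compute the density gradient over each adjacent pair:
  73–88 m: Δρ/Δz = 0.16/15 = 0.011 kg m⁻⁴
  88–108 m: Δρ/Δz = 0.12/20 = 6.0 × 10⁻³ kg m⁻⁴
  108–120 m: Δρ/Δz = 0.01/12 = 8.3 × 10⁻⁴ kg m⁻⁴
  120–139 m: Δρ/Δz = 0.67/19 = 0.035 kg m⁻⁴
  139–185 m: Δρ/Δz = 0.20/46 = 4.3 × 10⁻³ kg m⁻⁴
The largest gradient is in the 120–139 m interval — the pycnocline.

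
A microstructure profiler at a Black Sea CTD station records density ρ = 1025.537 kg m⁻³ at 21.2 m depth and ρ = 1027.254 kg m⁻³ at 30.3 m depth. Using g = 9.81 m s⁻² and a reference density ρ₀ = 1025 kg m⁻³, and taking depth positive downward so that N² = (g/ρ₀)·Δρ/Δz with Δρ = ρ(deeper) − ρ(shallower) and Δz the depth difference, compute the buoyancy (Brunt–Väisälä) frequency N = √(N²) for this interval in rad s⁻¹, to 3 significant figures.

Δρ = 1027.254 − 1025.537 = 1.717 kg m⁻³ over Δz = 30.3 − 21.2 = 9.1 m.
N² = (9.81/1025) × (1.717/9.1) = 1.8058 × 10⁻³ s⁻².
N = √(1.8058 × 10⁻³) = 0.042495 rad s⁻¹ ≈ 0.0425 rad s⁻¹.

0.0425 rad s⁻¹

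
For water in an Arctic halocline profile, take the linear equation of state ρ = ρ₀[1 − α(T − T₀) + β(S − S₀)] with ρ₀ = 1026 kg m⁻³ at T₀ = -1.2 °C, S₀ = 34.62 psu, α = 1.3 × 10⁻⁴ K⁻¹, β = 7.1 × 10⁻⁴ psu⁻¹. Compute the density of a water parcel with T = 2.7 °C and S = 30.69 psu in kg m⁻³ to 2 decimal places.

1022.62 kg m⁻³

T − T₀ = +3.9 K, S − S₀ = -3.93 psu.
Bracket = 1 − α·(+3.9) + β·(-3.93) = 1 + (-3.2973 × 10⁻³) = 0.9967027.
ρ = 1026 × 0.9967027 = 1022.62 kg m⁻³.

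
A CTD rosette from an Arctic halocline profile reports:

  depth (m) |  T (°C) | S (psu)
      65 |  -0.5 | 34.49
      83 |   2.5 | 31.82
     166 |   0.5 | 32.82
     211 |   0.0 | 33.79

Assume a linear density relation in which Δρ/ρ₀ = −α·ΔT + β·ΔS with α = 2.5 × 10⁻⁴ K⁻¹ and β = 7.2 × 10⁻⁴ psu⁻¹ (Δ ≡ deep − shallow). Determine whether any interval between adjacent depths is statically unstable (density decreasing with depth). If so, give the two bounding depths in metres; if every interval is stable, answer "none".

65–83 m

Evaluate Δρ/ρ₀ = −αΔT + βΔS across each adjacent pair:
  65–83 m: −αΔT+βΔS = −(2.5 × 10⁻⁴)(+3.0)+(7.2 × 10⁻⁴)(-2.67) = -2.7 × 10⁻³ → UNSTABLE
  83–166 m: −αΔT+βΔS = −(2.5 × 10⁻⁴)(-2.0)+(7.2 × 10⁻⁴)(+1.00) = 1.2 × 10⁻³ → stable
  166–211 m: −αΔT+βΔS = −(2.5 × 10⁻⁴)(-0.5)+(7.2 × 10⁻⁴)(+0.97) = 8.2 × 10⁻⁴ → stable
The 65–83 m interval has Δρ < 0: lighter water underlies denser water.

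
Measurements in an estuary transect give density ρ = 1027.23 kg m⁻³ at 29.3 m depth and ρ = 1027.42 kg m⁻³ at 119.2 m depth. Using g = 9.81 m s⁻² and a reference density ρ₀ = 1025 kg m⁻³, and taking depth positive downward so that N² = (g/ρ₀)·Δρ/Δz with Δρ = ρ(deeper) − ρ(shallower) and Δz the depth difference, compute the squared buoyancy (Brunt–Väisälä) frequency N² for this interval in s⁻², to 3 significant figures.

2.02 × 10⁻⁵ s⁻²

Δρ = 1027.42 − 1027.23 = 0.19 kg m⁻³ over Δz = 119.2 − 29.3 = 89.9 m.
N² = (9.81/1025) × (0.19/89.9) = 2.0227 × 10⁻⁵ s⁻² ≈ 2.02 × 10⁻⁵ s⁻².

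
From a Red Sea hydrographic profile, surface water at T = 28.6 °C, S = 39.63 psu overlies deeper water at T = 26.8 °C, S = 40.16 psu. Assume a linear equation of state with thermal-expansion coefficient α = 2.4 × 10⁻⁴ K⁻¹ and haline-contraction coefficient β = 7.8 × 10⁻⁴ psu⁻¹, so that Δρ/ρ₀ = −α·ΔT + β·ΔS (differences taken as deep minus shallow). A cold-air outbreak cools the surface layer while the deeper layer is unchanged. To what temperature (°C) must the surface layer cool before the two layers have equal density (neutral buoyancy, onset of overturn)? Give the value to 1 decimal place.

25.1 °C

Neutral buoyancy requires Δρ = 0, i.e. −α(T_deep − T_surf′) + β(S_deep − S_surf) = 0.
T_surf′ = T_deep − (β/α)·ΔS = 26.8 − (7.8 × 10⁻⁴/2.4 × 10⁻⁴)·(+0.53) = 25.078 °C.
Cooling required: 28.6 − (25.078) = 3.522 °C.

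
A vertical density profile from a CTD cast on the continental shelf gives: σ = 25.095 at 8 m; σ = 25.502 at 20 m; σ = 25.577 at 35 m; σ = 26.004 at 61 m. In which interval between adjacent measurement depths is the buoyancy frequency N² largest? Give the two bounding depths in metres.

8–20 m

Compute the density gradient over each adjacent pair:
  8–20 m: Δρ/Δz = 0.407/12 = 0.034 kg m⁻⁴
  20–35 m: Δρ/Δz = 0.075/15 = 5.0 × 10⁻³ kg m⁻⁴
  35–61 m: Δρ/Δz = 0.427/26 = 0.016 kg m⁻⁴
The largest gradient is in the 8–20 m interval — the pycnocline.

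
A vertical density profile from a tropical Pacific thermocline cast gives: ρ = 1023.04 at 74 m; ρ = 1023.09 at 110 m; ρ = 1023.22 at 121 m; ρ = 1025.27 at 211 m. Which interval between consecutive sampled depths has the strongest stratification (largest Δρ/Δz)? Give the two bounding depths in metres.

Compute the density gradient over each adjacent pair:
  74–110 m: Δρ/Δz = 0.05/36 = 1.4 × 10⁻³ kg m⁻⁴
  110–121 m: Δρ/Δz = 0.13/11 = 0.012 kg m⁻⁴
  121–211 m: Δρ/Δz = 2.05/90 = 0.023 kg m⁻⁴
The largest gradient is in the 121–211 m interval — the pycnocline.

121–211 m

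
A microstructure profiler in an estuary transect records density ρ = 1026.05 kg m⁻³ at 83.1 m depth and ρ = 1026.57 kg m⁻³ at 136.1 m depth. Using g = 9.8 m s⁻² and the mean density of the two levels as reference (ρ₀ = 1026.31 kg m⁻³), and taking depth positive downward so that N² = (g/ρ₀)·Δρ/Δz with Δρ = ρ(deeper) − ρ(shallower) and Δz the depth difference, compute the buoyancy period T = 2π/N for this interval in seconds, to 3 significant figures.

Δρ = 1026.57 − 1026.05 = 0.52 kg m⁻³ over Δz = 136.1 − 83.1 = 53 m.
N² = (9.8/1026.31) × (0.52/53) = 9.3686 × 10⁻⁵ s⁻².
N = √(9.3686 × 10⁻⁵) = 9.6792 × 10⁻³ rad s⁻¹, so T = 2π/N = 649.14 s ≈ 649 s.

649 s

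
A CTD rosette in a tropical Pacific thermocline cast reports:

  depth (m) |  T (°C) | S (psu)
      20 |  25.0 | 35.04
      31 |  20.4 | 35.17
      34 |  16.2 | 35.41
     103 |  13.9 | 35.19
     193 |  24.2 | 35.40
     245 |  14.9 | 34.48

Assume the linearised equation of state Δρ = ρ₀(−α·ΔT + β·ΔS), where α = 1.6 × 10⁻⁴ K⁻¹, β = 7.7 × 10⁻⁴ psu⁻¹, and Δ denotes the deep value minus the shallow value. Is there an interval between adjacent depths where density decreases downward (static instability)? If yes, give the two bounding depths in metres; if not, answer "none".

103–193 m

Evaluate Δρ/ρ₀ = −αΔT + βΔS across each adjacent pair:
  20–31 m: −αΔT+βΔS = −(1.6 × 10⁻⁴)(-4.6)+(7.7 × 10⁻⁴)(+0.13) = 8.4 × 10⁻⁴ → stable
  31–34 m: −αΔT+βΔS = −(1.6 × 10⁻⁴)(-4.2)+(7.7 × 10⁻⁴)(+0.24) = 8.6 × 10⁻⁴ → stable
  34–103 m: −αΔT+βΔS = −(1.6 × 10⁻⁴)(-2.3)+(7.7 × 10⁻⁴)(-0.22) = 2.0 × 10⁻⁴ → stable
  103–193 m: −αΔT+βΔS = −(1.6 × 10⁻⁴)(+10.3)+(7.7 × 10⁻⁴)(+0.21) = -1.5 × 10⁻³ → UNSTABLE
  193–245 m: −αΔT+βΔS = −(1.6 × 10⁻⁴)(-9.3)+(7.7 × 10⁻⁴)(-0.92) = 7.8 × 10⁻⁴ → stable
The 103–193 m interval has Δρ < 0: lighter water underlies denser water.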